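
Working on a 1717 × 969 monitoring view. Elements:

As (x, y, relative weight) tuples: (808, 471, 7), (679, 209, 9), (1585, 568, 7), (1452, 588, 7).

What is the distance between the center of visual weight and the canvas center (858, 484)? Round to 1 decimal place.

≈ 246.4

Weights sum to 7 + 9 + 7 + 7 = 30.
Σw·x = 7·808 + 9·679 + 7·1585 + 7·1452 = 33026, so x̄ = 33026/30 ≈ 1100.87.
Σw·y = 7·471 + 9·209 + 7·568 + 7·588 = 13270, so ȳ = 13270/30 ≈ 442.33.
Offset from (858, 484): Δx ≈ 242.87, Δy ≈ -41.67; distance = √(Δx² + Δy²) ≈ 246.41.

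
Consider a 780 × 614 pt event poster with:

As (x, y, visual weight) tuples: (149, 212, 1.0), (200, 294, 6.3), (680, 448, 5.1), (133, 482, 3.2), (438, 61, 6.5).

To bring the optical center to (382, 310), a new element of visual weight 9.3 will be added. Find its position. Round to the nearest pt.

With the new element, Σw becomes 1.0 + 6.3 + 5.1 + 3.2 + 6.5 + 9.3 = 31.4.
x: target moment 31.4×382 = 11994.8; current 1.0·149 + 6.3·200 + 5.1·680 + 3.2·133 + 6.5·438 = 8149.6; the new element supplies 3845.2, so x = 3845.2/9.3 ≈ 413.46.
y: target moment 31.4×310 = 9734.0; current 1.0·212 + 6.3·294 + 5.1·448 + 3.2·482 + 6.5·61 = 6287.9; the new element supplies 3446.1, so y = 3446.1/9.3 ≈ 370.55.

(413, 371)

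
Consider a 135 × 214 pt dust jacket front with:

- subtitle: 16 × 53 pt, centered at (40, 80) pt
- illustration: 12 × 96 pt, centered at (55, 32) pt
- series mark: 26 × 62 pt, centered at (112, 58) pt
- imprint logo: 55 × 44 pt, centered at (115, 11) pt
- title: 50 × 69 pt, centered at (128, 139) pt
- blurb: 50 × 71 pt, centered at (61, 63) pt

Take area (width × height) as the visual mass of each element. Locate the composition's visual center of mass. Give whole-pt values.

(93, 71)

Taking area as weight: subtitle 16·53 = 848, illustration 12·96 = 1152, series mark 26·62 = 1612, imprint logo 55·44 = 2420, title 50·69 = 3450, blurb 50·71 = 3550. Sum 13032.
x: (848·40 + 1152·55 + 1612·112 + 2420·115 + 3450·128 + 3550·61) / 13032 = 1214274 / 13032 ≈ 93.18
y: (848·80 + 1152·32 + 1612·58 + 2420·11 + 3450·139 + 3550·63) / 13032 = 928020 / 13032 ≈ 71.21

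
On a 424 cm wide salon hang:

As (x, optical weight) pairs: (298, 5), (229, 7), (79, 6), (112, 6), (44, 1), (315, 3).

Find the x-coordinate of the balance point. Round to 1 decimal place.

Total weight = 5 + 7 + 6 + 6 + 1 + 3 = 28.
Σw·x = 5228; x̄ = 5228/28 ≈ 186.71.

x ≈ 186.7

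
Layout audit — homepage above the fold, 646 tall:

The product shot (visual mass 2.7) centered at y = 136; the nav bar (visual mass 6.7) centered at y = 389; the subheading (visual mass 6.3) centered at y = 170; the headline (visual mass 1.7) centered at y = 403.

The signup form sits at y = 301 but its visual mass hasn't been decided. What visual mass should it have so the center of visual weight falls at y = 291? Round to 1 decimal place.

Fixed elements: Σw = 2.7 + 6.7 + 6.3 + 1.7 = 17.4, Σw·y = 2.7·136 + 6.7·389 + 6.3·170 + 1.7·403 = 4729.6.
Set Σw·y/Σw = 291: (4729.6 + 301w) = 291·(17.4 + w).
So w = (291·17.4 − 4729.6)/(301 − 291) = 333.8/10 ≈ 33.38.

w ≈ 33.4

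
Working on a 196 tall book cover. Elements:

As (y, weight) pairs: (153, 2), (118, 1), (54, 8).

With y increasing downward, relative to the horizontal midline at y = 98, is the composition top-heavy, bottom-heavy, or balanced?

top-heavy

Σw = 2 + 1 + 8 = 11.
y-moment: 2·153 + 1·118 + 8·54 = 856; centroid 856/11 ≈ 77.82.
77.8 lies above (smaller y than) the midline 98, so the layout is top-heavy.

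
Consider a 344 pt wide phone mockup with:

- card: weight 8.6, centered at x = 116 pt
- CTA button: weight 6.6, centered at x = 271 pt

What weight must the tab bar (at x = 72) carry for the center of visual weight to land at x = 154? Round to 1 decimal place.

Fixed elements: Σw = 8.6 + 6.6 = 15.2, Σw·x = 8.6·116 + 6.6·271 = 2786.2.
For the centroid to hit 154: (2786.2 + w·72) / (15.2 + w) = 154.
Rearranging, w·(72 − 154) = 154·15.2 − 2786.2 = -445.4, so w ≈ -445.4/-82 = 5.43.

w ≈ 5.4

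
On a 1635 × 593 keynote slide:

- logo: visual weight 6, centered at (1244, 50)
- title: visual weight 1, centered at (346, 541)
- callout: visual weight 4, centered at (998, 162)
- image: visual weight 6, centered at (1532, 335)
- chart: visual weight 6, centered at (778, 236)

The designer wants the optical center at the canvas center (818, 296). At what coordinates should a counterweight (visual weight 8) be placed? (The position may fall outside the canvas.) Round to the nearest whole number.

With the counterweight, Σw becomes 6 + 1 + 4 + 6 + 6 + 8 = 31.
Along x: (25662 + 8·x) / 31 = 818 (existing moment 6·1244 + 1·346 + 4·998 + 6·1532 + 6·778 = 25662) ⇒ x = (25358 − 25662) / 8 ≈ -38.00.
Along y: (4915 + 8·y) / 31 = 296 (existing moment 6·50 + 1·541 + 4·162 + 6·335 + 6·236 = 4915) ⇒ y = (9176 − 4915) / 8 ≈ 532.62.

(-38, 533)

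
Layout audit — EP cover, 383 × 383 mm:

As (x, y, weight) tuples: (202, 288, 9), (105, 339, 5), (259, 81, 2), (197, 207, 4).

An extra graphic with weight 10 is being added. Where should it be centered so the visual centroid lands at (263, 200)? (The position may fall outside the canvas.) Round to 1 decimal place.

(424.1, 72.3)

With the extra graphic, Σw becomes 9 + 5 + 2 + 4 + 10 = 30.
x: need Σw·x = 30·263 = 7890. Existing = 9·202 + 5·105 + 2·259 + 4·197 = 3649. Remainder 4241 / 10 ≈ 424.10.
y: need Σw·y = 30·200 = 6000. Existing = 9·288 + 5·339 + 2·81 + 4·207 = 5277. Remainder 723 / 10 ≈ 72.30.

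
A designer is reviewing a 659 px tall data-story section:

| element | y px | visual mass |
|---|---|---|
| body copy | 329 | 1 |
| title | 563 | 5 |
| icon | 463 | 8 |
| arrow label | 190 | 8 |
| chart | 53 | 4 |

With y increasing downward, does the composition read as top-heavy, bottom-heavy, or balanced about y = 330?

balanced

Σw = 1 + 5 + 8 + 8 + 4 = 26.
y: (1·329 + 5·563 + 8·463 + 8·190 + 4·53) / 26 = 8580 / 26 ≈ 330.00
The centroid 330.00 matches the midline at 330, so the layout is balanced.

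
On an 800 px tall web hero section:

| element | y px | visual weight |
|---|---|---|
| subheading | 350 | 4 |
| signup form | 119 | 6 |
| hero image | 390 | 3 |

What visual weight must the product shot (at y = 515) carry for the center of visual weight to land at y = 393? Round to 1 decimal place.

w ≈ 15.0

Existing Σw = 13 (4 + 6 + 3); existing moment 4·350 + 6·119 + 3·390 = 3284.
For the centroid to hit 393: (3284 + w·515) / (13 + w) = 393.
Solving: w = (393·13 − 3284) / (515 − 393) = 1825 / 122 ≈ 14.96.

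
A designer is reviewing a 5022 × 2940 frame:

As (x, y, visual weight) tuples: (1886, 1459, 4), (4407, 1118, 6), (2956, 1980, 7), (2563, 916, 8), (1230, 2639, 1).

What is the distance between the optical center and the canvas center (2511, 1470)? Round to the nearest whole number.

≈ 434

Σw = 4 + 6 + 7 + 8 + 1 = 26.
Σw·x = 4·1886 + 6·4407 + 7·2956 + 8·2563 + 1·1230 = 76412, so x̄ = 76412/26 ≈ 2938.92.
Σw·y = 4·1459 + 6·1118 + 7·1980 + 8·916 + 1·2639 = 36371, so ȳ = 36371/26 ≈ 1398.88.
From (2511, 1470): dx = 427.92, dy = -71.12, so the distance is √(dx²+dy²) ≈ 433.79.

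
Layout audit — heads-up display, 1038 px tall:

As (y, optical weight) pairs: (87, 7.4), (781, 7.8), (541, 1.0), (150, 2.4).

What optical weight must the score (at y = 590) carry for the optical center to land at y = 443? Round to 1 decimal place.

Fixed elements: Σw = 7.4 + 7.8 + 1.0 + 2.4 = 18.6, Σw·y = 7.4·87 + 7.8·781 + 1.0·541 + 2.4·150 = 7636.6.
For the centroid to hit 443: (7636.6 + w·590) / (18.6 + w) = 443.
Rearranging, w·(590 − 443) = 443·18.6 − 7636.6 = 603.2, so w ≈ 603.2/147 = 4.10.

w ≈ 4.1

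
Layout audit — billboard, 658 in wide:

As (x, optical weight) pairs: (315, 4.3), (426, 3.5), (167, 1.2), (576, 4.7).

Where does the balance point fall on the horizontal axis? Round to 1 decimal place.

x ≈ 419.9

Weights sum to 4.3 + 3.5 + 1.2 + 4.7 = 13.7.
Σw·x = 4.3·315 + 3.5·426 + 1.2·167 + 4.7·576 = 5753.1, so x̄ = 5753.1/13.7 ≈ 419.93.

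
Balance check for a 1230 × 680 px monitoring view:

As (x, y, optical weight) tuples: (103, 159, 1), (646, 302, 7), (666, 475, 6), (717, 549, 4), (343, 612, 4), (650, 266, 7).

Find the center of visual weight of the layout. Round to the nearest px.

Σw = 1 + 7 + 6 + 4 + 4 + 7 = 29.
x-moment: 1·103 + 7·646 + 6·666 + 4·717 + 4·343 + 7·650 = 17411; centroid 17411/29 ≈ 600.38.
y-moment: 1·159 + 7·302 + 6·475 + 4·549 + 4·612 + 7·266 = 11629; centroid 11629/29 ≈ 401.00.

(600, 401)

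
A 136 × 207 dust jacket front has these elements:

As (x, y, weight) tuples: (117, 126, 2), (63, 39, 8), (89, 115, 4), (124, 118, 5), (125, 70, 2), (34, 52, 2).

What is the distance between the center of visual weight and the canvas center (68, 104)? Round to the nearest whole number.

≈ 31

Weights sum to 2 + 8 + 4 + 5 + 2 + 2 = 23.
x: moment 2032 / weight 23 ≈ 88.35
Σw·y = 1858; ȳ = 1858/23 ≈ 80.78.
Relative to (68, 104): Δ = (20.35, -23.22); |Δ| = √(20.35² + -23.22²) ≈ 30.87.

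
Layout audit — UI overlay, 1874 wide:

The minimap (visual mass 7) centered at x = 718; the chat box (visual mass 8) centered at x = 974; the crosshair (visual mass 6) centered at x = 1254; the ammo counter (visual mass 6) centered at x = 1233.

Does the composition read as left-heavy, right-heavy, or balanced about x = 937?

Total weight = 7 + 8 + 6 + 6 = 27.
x-moment: 7·718 + 8·974 + 6·1254 + 6·1233 = 27740; centroid 27740/27 ≈ 1027.41.
1027.4 vs midline 937 → right-heavy.

right-heavy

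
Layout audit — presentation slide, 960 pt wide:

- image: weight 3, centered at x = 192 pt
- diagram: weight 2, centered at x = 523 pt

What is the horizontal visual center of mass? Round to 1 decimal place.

Σw = 3 + 2 = 5.
Σw·x = 3·192 + 2·523 = 1622, so x̄ = 1622/5 ≈ 324.40.

x ≈ 324.4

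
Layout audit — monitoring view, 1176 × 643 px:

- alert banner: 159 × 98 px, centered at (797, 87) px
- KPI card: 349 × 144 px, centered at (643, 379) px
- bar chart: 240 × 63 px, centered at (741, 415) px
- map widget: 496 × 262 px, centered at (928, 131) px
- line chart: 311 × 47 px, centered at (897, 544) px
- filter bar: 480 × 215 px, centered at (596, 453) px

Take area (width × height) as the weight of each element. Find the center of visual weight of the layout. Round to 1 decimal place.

(764.0, 299.3)

Areas: alert banner 159·98 = 15582, KPI card 349·144 = 50256, bar chart 240·63 = 15120, map widget 496·262 = 129952, line chart 311·47 = 14617, filter bar 480·215 = 103200. Total weight = 328727.
x: moment 251151487 / weight 328727 ≈ 764.01
Σw·y = 98402418; ȳ = 98402418/328727 ≈ 299.34.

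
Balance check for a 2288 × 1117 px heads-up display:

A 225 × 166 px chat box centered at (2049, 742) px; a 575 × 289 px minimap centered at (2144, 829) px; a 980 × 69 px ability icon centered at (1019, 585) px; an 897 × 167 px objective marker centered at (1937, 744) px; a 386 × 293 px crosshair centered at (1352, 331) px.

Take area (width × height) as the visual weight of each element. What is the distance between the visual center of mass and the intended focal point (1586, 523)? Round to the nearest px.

≈ 230 px

Taking area as weight: chat box 225·166 = 37350, minimap 575·289 = 166175, ability icon 980·69 = 67620, objective marker 897·167 = 149799, crosshair 386·293 = 113098. Sum 534042.
x: (37350·2049 + 166175·2144 + 67620·1019 + 149799·1937 + 113098·1352) / 534042 = 944783289 / 534042 ≈ 1769.12
y: (37350·742 + 166175·829 + 67620·585 + 149799·744 + 113098·331) / 534042 = 353916369 / 534042 ≈ 662.71
Offset from (1586, 523): Δx ≈ 183.12, Δy ≈ 139.71; distance = √(Δx² + Δy²) ≈ 230.33.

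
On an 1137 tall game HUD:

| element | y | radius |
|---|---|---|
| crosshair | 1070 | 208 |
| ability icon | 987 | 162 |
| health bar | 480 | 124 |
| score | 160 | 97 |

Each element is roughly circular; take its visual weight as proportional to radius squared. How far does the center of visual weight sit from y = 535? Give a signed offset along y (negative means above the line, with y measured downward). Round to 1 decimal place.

≈ 324.9

Weights ∝ r²: crosshair 208² = 43264, ability icon 162² = 26244, health bar 124² = 15376, score 97² = 9409; Σw = 94293.
y-moment: 43264·1070 + 26244·987 + 15376·480 + 9409·160 = 81081228; centroid 81081228/94293 ≈ 859.89.
Offset from y = 535: 859.89 − 535 ≈ 324.89.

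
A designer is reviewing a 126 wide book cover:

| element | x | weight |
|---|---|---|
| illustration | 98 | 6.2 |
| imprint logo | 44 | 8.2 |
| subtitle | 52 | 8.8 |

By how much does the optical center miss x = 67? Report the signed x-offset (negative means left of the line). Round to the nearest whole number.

Total weight = 6.2 + 8.2 + 8.8 = 23.2.
x: (6.2·98 + 8.2·44 + 8.8·52) / 23.2 = 1426.0 / 23.2 ≈ 61.47
Offset from x = 67: 61.47 − 67 ≈ -5.53.

≈ -6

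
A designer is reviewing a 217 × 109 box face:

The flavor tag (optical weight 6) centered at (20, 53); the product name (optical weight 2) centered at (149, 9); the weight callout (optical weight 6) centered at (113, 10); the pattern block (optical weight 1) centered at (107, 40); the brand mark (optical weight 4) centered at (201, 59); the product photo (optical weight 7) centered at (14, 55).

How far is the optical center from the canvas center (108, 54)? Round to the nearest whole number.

≈ 30

Σw = 6 + 2 + 6 + 1 + 4 + 7 = 26.
Σw·x = 6·20 + 2·149 + 6·113 + 1·107 + 4·201 + 7·14 = 2105, so x̄ = 2105/26 ≈ 80.96.
Σw·y = 6·53 + 2·9 + 6·10 + 1·40 + 4·59 + 7·55 = 1057, so ȳ = 1057/26 ≈ 40.65.
Relative to (108, 54): Δ = (-27.04, -13.35); |Δ| = √(-27.04² + -13.35²) ≈ 30.15.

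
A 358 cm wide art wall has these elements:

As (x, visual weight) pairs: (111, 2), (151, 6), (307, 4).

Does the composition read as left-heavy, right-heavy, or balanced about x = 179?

right-heavy

Weights sum to 2 + 6 + 4 = 12.
x: (2·111 + 6·151 + 4·307) / 12 = 2356 / 12 ≈ 196.33
196.3 vs midline 179 → right-heavy.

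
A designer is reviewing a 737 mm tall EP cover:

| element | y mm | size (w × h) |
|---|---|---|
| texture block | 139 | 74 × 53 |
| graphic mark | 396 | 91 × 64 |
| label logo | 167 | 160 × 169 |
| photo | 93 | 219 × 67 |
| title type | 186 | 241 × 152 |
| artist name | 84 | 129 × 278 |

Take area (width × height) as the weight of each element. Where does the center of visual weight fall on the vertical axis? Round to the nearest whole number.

Taking area as weight: texture block 74·53 = 3922, graphic mark 91·64 = 5824, label logo 160·169 = 27040, photo 219·67 = 14673, title type 241·152 = 36632, artist name 129·278 = 35862. Sum 123953.
Σw·y = 3922·139 + 5824·396 + 27040·167 + 14673·93 + 36632·186 + 35862·84 = 18557691, so ȳ = 18557691/123953 ≈ 149.72.

y ≈ 150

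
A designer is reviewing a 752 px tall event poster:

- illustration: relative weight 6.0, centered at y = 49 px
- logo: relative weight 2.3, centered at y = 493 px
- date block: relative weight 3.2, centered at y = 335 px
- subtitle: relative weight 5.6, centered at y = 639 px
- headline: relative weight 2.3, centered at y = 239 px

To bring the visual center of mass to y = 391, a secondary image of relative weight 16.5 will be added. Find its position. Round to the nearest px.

After adding the secondary image, total weight = 6.0 + 2.3 + 3.2 + 5.6 + 2.3 + 16.5 = 35.9.
y: need Σw·y = 35.9·391 = 14036.9. Existing = 6.0·49 + 2.3·493 + 3.2·335 + 5.6·639 + 2.3·239 = 6628.0. Remainder 7408.9 / 16.5 ≈ 449.02.

y ≈ 449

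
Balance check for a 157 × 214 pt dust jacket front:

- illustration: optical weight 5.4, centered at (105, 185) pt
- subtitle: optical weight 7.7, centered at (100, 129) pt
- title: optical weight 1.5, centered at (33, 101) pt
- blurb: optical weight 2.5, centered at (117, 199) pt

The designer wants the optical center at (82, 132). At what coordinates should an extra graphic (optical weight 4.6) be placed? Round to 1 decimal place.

(21.8, 48.5)

With the extra graphic, Σw becomes 5.4 + 7.7 + 1.5 + 2.5 + 4.6 = 21.7.
x: target moment 21.7×82 = 1779.4; current 5.4·105 + 7.7·100 + 1.5·33 + 2.5·117 = 1679.0; the extra graphic supplies 100.4, so x = 100.4/4.6 ≈ 21.83.
y: target moment 21.7×132 = 2864.4; current 5.4·185 + 7.7·129 + 1.5·101 + 2.5·199 = 2641.3; the extra graphic supplies 223.1, so y = 223.1/4.6 ≈ 48.50.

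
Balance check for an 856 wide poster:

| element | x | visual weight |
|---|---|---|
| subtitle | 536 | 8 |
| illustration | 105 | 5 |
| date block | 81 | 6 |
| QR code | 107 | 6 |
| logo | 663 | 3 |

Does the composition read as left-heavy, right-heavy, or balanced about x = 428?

left-heavy

Total weight = 8 + 5 + 6 + 6 + 3 = 28.
Σw·x = 8·536 + 5·105 + 6·81 + 6·107 + 3·663 = 7930, so x̄ = 7930/28 ≈ 283.21.
283.2 vs midline 428 → left-heavy.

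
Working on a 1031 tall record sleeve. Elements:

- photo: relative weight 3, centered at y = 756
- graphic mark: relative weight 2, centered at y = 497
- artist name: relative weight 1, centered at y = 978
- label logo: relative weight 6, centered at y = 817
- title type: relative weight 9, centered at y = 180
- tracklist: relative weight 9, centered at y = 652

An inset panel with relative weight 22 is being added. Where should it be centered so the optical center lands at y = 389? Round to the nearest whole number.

y ≈ 164

After adding the inset panel, total weight = 3 + 2 + 1 + 6 + 9 + 9 + 22 = 52.
y: need Σw·y = 52·389 = 20228. Existing = 3·756 + 2·497 + 1·978 + 6·817 + 9·180 + 9·652 = 16630. Remainder 3598 / 22 ≈ 163.55.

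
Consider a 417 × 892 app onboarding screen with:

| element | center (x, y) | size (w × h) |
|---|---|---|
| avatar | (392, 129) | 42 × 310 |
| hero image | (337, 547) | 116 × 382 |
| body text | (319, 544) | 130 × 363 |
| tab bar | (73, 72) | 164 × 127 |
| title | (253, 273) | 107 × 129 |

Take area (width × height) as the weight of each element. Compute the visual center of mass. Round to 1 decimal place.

(288.2, 408.6)

Taking area as weight: avatar 42·310 = 13020, hero image 116·382 = 44312, body text 130·363 = 47190, tab bar 164·127 = 20828, title 107·129 = 13803. Sum 139153.
x: (13020·392 + 44312·337 + 47190·319 + 20828·73 + 13803·253) / 139153 = 40103197 / 139153 ≈ 288.19
y: (13020·129 + 44312·547 + 47190·544 + 20828·72 + 13803·273) / 139153 = 56857439 / 139153 ≈ 408.60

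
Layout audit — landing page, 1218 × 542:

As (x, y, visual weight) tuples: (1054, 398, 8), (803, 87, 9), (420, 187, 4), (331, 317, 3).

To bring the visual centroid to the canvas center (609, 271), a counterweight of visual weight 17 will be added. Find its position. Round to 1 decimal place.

(390.4, 320.3)

After adding the counterweight, total weight = 8 + 9 + 4 + 3 + 17 = 41.
x: target moment 41×609 = 24969; current 8·1054 + 9·803 + 4·420 + 3·331 = 18332; the counterweight supplies 6637, so x = 6637/17 ≈ 390.41.
y: target moment 41×271 = 11111; current 8·398 + 9·87 + 4·187 + 3·317 = 5666; the counterweight supplies 5445, so y = 5445/17 ≈ 320.29.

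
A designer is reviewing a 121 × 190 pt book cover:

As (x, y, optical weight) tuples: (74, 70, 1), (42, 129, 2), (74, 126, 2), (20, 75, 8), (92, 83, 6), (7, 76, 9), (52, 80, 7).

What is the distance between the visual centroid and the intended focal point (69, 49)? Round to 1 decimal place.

≈ 44.2 pt

Weights sum to 1 + 2 + 2 + 8 + 6 + 9 + 7 = 35.
x: (1·74 + 2·42 + 2·74 + 8·20 + 6·92 + 9·7 + 7·52) / 35 = 1445 / 35 ≈ 41.29
y: (1·70 + 2·129 + 2·126 + 8·75 + 6·83 + 9·76 + 7·80) / 35 = 2922 / 35 ≈ 83.49
From (69, 49): dx = -27.71, dy = 34.49, so the distance is √(dx²+dy²) ≈ 44.24.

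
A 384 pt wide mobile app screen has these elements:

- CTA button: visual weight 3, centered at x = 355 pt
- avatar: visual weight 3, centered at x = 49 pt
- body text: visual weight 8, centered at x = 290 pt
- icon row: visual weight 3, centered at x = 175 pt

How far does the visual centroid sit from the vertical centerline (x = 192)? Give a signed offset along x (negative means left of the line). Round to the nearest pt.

≈ 47 pt

Total weight = 3 + 3 + 8 + 3 = 17.
x-moment: 3·355 + 3·49 + 8·290 + 3·175 = 4057; centroid 4057/17 ≈ 238.65.
Against x = 192, that's 238.65 − 192 = 46.65.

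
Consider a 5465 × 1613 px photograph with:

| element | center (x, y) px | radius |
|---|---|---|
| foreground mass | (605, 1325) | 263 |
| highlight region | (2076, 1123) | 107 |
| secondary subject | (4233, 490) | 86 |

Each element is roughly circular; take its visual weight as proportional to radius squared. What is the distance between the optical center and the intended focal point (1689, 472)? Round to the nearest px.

r² weights: foreground mass 263² = 69169, highlight region 107² = 11449, secondary subject 86² = 7396. Total = 88014.
x-moment: 69169·605 + 11449·2076 + 7396·4233 = 96922637; centroid 96922637/88014 ≈ 1101.22.
y-moment: 69169·1325 + 11449·1123 + 7396·490 = 108130192; centroid 108130192/88014 ≈ 1228.56.
Offset from (1689, 472): Δx ≈ -587.78, Δy ≈ 756.56; distance = √(Δx² + Δy²) ≈ 958.05.

≈ 958 px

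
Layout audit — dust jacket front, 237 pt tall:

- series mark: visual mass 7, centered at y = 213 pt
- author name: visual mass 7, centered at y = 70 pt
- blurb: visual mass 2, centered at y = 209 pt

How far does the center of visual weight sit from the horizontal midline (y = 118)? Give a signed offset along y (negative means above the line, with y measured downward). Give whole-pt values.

≈ 32 pt

Total weight = 7 + 7 + 2 = 16.
y-moment: 7·213 + 7·70 + 2·209 = 2399; centroid 2399/16 ≈ 149.94.
Offset from y = 118: 149.94 − 118 ≈ 31.94.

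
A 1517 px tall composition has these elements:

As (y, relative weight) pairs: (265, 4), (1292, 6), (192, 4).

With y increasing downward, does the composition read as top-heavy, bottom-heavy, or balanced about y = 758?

Weights sum to 4 + 6 + 4 = 14.
y: (4·265 + 6·1292 + 4·192) / 14 = 9580 / 14 ≈ 684.29
684.3 lies above (smaller y than) the midline 758, so the layout is top-heavy.

top-heavy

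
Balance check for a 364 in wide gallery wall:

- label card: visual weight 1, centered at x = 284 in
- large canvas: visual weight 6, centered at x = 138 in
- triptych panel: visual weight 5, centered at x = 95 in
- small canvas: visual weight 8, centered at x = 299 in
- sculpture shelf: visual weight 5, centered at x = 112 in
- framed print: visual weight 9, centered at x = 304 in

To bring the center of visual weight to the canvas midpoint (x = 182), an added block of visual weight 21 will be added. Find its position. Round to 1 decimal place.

After adding the added block, total weight = 1 + 6 + 5 + 8 + 5 + 9 + 21 = 55.
x: target moment 55×182 = 10010; current 1·284 + 6·138 + 5·95 + 8·299 + 5·112 + 9·304 = 7275; the added block supplies 2735, so x = 2735/21 ≈ 130.24.

x ≈ 130.2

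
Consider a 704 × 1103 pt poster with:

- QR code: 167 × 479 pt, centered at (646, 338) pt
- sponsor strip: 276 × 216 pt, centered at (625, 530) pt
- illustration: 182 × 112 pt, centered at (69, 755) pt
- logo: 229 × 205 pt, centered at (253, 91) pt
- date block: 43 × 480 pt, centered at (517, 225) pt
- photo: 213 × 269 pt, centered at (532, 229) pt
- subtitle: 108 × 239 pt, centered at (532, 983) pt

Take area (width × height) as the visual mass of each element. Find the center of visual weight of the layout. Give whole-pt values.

(506, 391)

Taking area as weight: QR code 167·479 = 79993, sponsor strip 276·216 = 59616, illustration 182·112 = 20384, logo 229·205 = 46945, date block 43·480 = 20640, photo 213·269 = 57297, subtitle 108·239 = 25812. Sum 310687.
x-moment: 79993·646 + 59616·625 + 20384·69 + 46945·253 + 20640·517 + 57297·532 + 25812·532 = 157103927; centroid 157103927/310687 ≈ 505.67.
y-moment: 79993·338 + 59616·530 + 20384·755 + 46945·91 + 20640·225 + 57297·229 + 25812·983 = 121434238; centroid 121434238/310687 ≈ 390.86.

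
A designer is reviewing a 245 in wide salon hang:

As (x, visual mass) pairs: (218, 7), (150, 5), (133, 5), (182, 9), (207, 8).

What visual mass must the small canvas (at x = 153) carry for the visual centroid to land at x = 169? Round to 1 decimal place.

w ≈ 30.6

Fixed elements: Σw = 7 + 5 + 5 + 9 + 8 = 34, Σw·x = 7·218 + 5·150 + 5·133 + 9·182 + 8·207 = 6235.
Set Σw·x/Σw = 169: (6235 + 153w) = 169·(34 + w).
Solving: w = (169·34 − 6235) / (153 − 169) = -489 / -16 ≈ 30.56.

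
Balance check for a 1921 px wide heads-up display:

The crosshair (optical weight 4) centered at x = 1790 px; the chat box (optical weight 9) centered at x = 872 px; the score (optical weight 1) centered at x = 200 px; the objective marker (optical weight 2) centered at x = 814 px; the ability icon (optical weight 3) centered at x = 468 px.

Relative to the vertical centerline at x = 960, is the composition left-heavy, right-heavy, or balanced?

balanced

Total weight = 4 + 9 + 1 + 2 + 3 = 19.
x: (4·1790 + 9·872 + 1·200 + 2·814 + 3·468) / 19 = 18240 / 19 ≈ 960.00
That equals the midline 960 — balanced.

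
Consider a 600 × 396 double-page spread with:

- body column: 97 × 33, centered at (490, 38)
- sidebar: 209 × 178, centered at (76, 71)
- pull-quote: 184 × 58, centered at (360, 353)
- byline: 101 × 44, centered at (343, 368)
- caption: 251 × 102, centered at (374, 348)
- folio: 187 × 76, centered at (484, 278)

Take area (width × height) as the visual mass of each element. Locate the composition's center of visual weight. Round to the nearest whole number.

(275, 221)

Taking area as weight: body column 97·33 = 3201, sidebar 209·178 = 37202, pull-quote 184·58 = 10672, byline 101·44 = 4444, caption 251·102 = 25602, folio 187·76 = 14212. Sum 95333.
x: moment 26215810 / weight 95333 ≈ 274.99
Σw·y = 21026020; ȳ = 21026020/95333 ≈ 220.55.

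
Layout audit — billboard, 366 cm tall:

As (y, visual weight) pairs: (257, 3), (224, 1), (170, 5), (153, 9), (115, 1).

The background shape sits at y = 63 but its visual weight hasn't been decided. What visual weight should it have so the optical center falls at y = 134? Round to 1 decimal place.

Known weights sum to 3 + 1 + 5 + 9 + 1 = 19; their moment is 3·257 + 1·224 + 5·170 + 9·153 + 1·115 = 3337.
Set Σw·y/Σw = 134: (3337 + 63w) = 134·(19 + w).
So w = (134·19 − 3337)/(63 − 134) = -791/-71 ≈ 11.14.

w ≈ 11.1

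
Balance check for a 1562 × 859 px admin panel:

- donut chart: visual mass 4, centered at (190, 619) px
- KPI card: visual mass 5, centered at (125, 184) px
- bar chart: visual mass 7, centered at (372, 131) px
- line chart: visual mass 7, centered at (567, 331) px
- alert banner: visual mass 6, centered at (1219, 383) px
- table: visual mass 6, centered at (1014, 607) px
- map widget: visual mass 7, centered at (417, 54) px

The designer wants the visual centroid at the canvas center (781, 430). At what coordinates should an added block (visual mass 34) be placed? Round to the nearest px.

(1032, 580)

After adding the added block, total weight = 4 + 5 + 7 + 7 + 6 + 6 + 7 + 34 = 76.
Along x: (24275 + 34·x) / 76 = 781 (existing moment 4·190 + 5·125 + 7·372 + 7·567 + 6·1219 + 6·1014 + 7·417 = 24275) ⇒ x = (59356 − 24275) / 34 ≈ 1031.79.
Along y: (12948 + 34·y) / 76 = 430 (existing moment 4·619 + 5·184 + 7·131 + 7·331 + 6·383 + 6·607 + 7·54 = 12948) ⇒ y = (32680 − 12948) / 34 ≈ 580.35.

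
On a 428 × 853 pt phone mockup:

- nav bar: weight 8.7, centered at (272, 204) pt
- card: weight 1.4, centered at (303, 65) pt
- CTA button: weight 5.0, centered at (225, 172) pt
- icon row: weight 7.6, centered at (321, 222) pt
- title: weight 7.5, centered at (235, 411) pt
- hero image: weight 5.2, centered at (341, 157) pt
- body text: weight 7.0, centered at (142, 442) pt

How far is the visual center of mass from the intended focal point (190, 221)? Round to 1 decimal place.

Total weight = 8.7 + 1.4 + 5.0 + 7.6 + 7.5 + 5.2 + 7.0 = 42.4.
Σw·x = 10884.9; x̄ = 10884.9/42.4 ≈ 256.72.
Σw·y = 11405.9; ȳ = 11405.9/42.4 ≈ 269.01.
From (190, 221): dx = 66.72, dy = 48.01, so the distance is √(dx²+dy²) ≈ 82.20.

≈ 82.2 pt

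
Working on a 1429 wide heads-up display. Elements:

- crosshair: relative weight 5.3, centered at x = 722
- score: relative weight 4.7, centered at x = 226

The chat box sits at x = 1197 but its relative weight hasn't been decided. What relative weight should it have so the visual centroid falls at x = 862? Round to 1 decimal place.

Fixed elements: Σw = 5.3 + 4.7 = 10.0, Σw·x = 5.3·722 + 4.7·226 = 4888.8.
For the centroid to hit 862: (4888.8 + w·1197) / (10.0 + w) = 862.
Solving: w = (862·10.0 − 4888.8) / (1197 − 862) = 3731.2 / 335 ≈ 11.14.

w ≈ 11.1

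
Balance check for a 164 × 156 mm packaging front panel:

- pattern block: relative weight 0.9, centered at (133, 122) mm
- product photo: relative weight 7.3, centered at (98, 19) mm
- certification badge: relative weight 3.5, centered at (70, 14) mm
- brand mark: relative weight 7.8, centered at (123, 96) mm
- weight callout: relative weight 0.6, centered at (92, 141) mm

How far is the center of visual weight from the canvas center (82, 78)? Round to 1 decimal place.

≈ 31.1 mm

Total weight = 0.9 + 7.3 + 3.5 + 7.8 + 0.6 = 20.1.
x-moment: 0.9·133 + 7.3·98 + 3.5·70 + 7.8·123 + 0.6·92 = 2094.7; centroid 2094.7/20.1 ≈ 104.21.
y-moment: 0.9·122 + 7.3·19 + 3.5·14 + 7.8·96 + 0.6·141 = 1130.9; centroid 1130.9/20.1 ≈ 56.26.
From (82, 78): dx = 22.21, dy = -21.74, so the distance is √(dx²+dy²) ≈ 31.08.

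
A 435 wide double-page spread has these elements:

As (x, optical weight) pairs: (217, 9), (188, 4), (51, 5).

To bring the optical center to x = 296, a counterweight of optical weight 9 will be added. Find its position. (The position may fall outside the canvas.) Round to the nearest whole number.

x ≈ 559

After adding the counterweight, total weight = 9 + 4 + 5 + 9 = 27.
Along x: (2960 + 9·x) / 27 = 296 (existing moment 9·217 + 4·188 + 5·51 = 2960) ⇒ x = (7992 − 2960) / 9 ≈ 559.11.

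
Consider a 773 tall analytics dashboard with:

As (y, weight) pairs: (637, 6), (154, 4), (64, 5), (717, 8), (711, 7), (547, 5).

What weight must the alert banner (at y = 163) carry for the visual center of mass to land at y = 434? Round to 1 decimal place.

Known weights sum to 6 + 4 + 5 + 8 + 7 + 5 = 35; their moment is 6·637 + 4·154 + 5·64 + 8·717 + 7·711 + 5·547 = 18206.
For the centroid to hit 434: (18206 + w·163) / (35 + w) = 434.
Rearranging, w·(163 − 434) = 434·35 − 18206 = -3016, so w ≈ -3016/-271 = 11.13.

w ≈ 11.1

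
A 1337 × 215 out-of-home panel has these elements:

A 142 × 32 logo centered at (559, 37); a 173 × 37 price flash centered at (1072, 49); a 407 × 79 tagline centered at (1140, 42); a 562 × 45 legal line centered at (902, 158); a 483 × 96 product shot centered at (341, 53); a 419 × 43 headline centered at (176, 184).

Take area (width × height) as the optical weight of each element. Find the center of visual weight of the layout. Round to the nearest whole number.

(662, 87)

Areas → weights: logo 142·32 = 4544, price flash 173·37 = 6401, tagline 407·79 = 32153, legal line 562·45 = 25290, product shot 483·96 = 46368, headline 419·43 = 18017; Σw = 132773.
x-moment: 4544·559 + 6401·1072 + 32153·1140 + 25290·902 + 46368·341 + 18017·176 = 87850448; centroid 87850448/132773 ≈ 661.66.
y-moment: 4544·37 + 6401·49 + 32153·42 + 25290·158 + 46368·53 + 18017·184 = 11600655; centroid 11600655/132773 ≈ 87.37.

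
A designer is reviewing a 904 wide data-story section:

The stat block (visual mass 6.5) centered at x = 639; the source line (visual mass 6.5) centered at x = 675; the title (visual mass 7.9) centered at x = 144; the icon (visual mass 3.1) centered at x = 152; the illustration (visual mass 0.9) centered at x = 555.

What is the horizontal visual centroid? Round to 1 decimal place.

x ≈ 427.7

Σw = 6.5 + 6.5 + 7.9 + 3.1 + 0.9 = 24.9.
x: (6.5·639 + 6.5·675 + 7.9·144 + 3.1·152 + 0.9·555) / 24.9 = 10649.3 / 24.9 ≈ 427.68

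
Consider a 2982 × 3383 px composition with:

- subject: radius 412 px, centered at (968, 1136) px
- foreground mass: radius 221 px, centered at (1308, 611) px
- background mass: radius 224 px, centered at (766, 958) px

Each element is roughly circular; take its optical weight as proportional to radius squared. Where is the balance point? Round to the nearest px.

(992, 1007)

r² weights: subject 412² = 169744, foreground mass 221² = 48841, background mass 224² = 50176. Total = 268761.
Σw·x = 169744·968 + 48841·1308 + 50176·766 = 266631036, so x̄ = 266631036/268761 ≈ 992.07.
Σw·y = 169744·1136 + 48841·611 + 50176·958 = 270739643, so ȳ = 270739643/268761 ≈ 1007.36.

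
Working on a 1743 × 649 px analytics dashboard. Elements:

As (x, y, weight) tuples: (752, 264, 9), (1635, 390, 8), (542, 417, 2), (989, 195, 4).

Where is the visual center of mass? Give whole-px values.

Weights sum to 9 + 8 + 2 + 4 = 23.
x-moment: 9·752 + 8·1635 + 2·542 + 4·989 = 24888; centroid 24888/23 ≈ 1082.09.
y-moment: 9·264 + 8·390 + 2·417 + 4·195 = 7110; centroid 7110/23 ≈ 309.13.

(1082, 309)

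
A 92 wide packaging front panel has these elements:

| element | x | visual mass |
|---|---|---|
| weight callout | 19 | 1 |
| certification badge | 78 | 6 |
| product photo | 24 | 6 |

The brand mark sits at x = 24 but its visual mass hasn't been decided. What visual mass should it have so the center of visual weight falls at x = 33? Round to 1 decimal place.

w ≈ 22.4

Known weights sum to 1 + 6 + 6 = 13; their moment is 1·19 + 6·78 + 6·24 = 631.
For the centroid to hit 33: (631 + w·24) / (13 + w) = 33.
So w = (33·13 − 631)/(24 − 33) = -202/-9 ≈ 22.44.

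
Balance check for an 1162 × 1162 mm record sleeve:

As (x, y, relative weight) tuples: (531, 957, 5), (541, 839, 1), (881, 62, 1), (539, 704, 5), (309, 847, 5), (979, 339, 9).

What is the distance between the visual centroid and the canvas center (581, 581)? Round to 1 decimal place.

≈ 94.3 mm

Weights sum to 5 + 1 + 1 + 5 + 5 + 9 = 26.
Σw·x = 5·531 + 1·541 + 1·881 + 5·539 + 5·309 + 9·979 = 17128, so x̄ = 17128/26 ≈ 658.77.
Σw·y = 5·957 + 1·839 + 1·62 + 5·704 + 5·847 + 9·339 = 16492, so ȳ = 16492/26 ≈ 634.31.
Relative to (581, 581): Δ = (77.77, 53.31); |Δ| = √(77.77² + 53.31²) ≈ 94.29.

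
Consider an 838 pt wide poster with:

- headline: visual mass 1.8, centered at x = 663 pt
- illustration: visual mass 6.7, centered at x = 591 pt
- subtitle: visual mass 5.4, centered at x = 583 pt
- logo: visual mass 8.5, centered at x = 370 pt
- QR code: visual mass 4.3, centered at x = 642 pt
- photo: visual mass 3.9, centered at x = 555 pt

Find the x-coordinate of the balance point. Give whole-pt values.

Total weight = 1.8 + 6.7 + 5.4 + 8.5 + 4.3 + 3.9 = 30.6.
x: moment 16371.4 / weight 30.6 ≈ 535.01

x ≈ 535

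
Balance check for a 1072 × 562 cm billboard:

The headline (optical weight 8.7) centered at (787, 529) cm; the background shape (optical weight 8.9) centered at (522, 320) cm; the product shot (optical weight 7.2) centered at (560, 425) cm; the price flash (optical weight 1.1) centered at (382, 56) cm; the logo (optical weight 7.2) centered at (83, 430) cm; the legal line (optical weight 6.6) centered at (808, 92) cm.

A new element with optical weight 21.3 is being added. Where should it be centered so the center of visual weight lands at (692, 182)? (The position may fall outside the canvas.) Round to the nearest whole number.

With the new element, Σw becomes 8.7 + 8.9 + 7.2 + 1.1 + 7.2 + 6.6 + 21.3 = 61.0.
x: target moment 61.0×692 = 42212.0; current 8.7·787 + 8.9·522 + 7.2·560 + 1.1·382 + 7.2·83 + 6.6·808 = 21875.3; the new element supplies 20336.7, so x = 20336.7/21.3 ≈ 954.77.
y: target moment 61.0×182 = 11102.0; current 8.7·529 + 8.9·320 + 7.2·425 + 1.1·56 + 7.2·430 + 6.6·92 = 14275.1; the new element supplies -3173.1, so y = -3173.1/21.3 ≈ -148.97.

(955, -149)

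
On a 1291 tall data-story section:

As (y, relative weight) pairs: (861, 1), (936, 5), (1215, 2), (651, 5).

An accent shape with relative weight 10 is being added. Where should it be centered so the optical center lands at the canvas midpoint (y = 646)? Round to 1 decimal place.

After adding the accent shape, total weight = 1 + 5 + 2 + 5 + 10 = 23.
y: target moment 23×646 = 14858; current 1·861 + 5·936 + 2·1215 + 5·651 = 11226; the accent shape supplies 3632, so y = 3632/10 ≈ 363.20.

y ≈ 363.2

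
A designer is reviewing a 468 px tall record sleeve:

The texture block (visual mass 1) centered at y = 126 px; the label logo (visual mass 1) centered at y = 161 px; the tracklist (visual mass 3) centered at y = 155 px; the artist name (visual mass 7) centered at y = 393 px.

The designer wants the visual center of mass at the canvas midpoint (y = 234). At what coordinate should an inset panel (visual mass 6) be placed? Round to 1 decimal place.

After adding the inset panel, total weight = 1 + 1 + 3 + 7 + 6 = 18.
y: target moment 18×234 = 4212; current 1·126 + 1·161 + 3·155 + 7·393 = 3503; the inset panel supplies 709, so y = 709/6 ≈ 118.17.

y ≈ 118.2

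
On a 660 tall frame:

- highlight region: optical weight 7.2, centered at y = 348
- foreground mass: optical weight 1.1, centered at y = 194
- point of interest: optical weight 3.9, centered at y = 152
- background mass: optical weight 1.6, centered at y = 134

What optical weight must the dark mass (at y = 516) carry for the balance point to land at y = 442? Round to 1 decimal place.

Fixed elements: Σw = 7.2 + 1.1 + 3.9 + 1.6 = 13.8, Σw·y = 7.2·348 + 1.1·194 + 3.9·152 + 1.6·134 = 3526.2.
For the centroid to hit 442: (3526.2 + w·516) / (13.8 + w) = 442.
Rearranging, w·(516 − 442) = 442·13.8 − 3526.2 = 2573.4, so w ≈ 2573.4/74 = 34.78.

w ≈ 34.8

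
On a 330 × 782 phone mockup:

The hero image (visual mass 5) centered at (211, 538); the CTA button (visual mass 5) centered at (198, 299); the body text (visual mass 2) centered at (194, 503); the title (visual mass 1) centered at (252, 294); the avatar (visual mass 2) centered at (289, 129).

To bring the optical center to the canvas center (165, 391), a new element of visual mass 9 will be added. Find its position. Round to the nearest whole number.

After adding the new element, total weight = 5 + 5 + 2 + 1 + 2 + 9 = 24.
x: target moment 24×165 = 3960; current 5·211 + 5·198 + 2·194 + 1·252 + 2·289 = 3263; the new element supplies 697, so x = 697/9 ≈ 77.44.
y: target moment 24×391 = 9384; current 5·538 + 5·299 + 2·503 + 1·294 + 2·129 = 5743; the new element supplies 3641, so y = 3641/9 ≈ 404.56.

(77, 405)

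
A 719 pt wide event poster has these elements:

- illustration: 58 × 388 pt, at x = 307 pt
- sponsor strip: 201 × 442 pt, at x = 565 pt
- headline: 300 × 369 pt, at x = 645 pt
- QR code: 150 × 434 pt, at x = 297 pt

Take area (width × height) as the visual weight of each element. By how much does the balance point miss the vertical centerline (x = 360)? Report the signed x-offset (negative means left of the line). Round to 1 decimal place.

Taking area as weight: illustration 58·388 = 22504, sponsor strip 201·442 = 88842, headline 300·369 = 110700, QR code 150·434 = 65100. Sum 287146.
Σw·x = 22504·307 + 88842·565 + 110700·645 + 65100·297 = 147840658, so x̄ = 147840658/287146 ≈ 514.86.
Difference: 514.86 − 360 ≈ 154.86.

≈ 154.9 pt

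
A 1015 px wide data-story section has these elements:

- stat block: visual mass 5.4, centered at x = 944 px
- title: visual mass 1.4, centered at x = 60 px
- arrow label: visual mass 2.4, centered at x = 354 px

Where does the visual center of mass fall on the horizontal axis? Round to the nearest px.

x ≈ 656

Weights sum to 5.4 + 1.4 + 2.4 = 9.2.
x-moment: 5.4·944 + 1.4·60 + 2.4·354 = 6031.2; centroid 6031.2/9.2 ≈ 655.57.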